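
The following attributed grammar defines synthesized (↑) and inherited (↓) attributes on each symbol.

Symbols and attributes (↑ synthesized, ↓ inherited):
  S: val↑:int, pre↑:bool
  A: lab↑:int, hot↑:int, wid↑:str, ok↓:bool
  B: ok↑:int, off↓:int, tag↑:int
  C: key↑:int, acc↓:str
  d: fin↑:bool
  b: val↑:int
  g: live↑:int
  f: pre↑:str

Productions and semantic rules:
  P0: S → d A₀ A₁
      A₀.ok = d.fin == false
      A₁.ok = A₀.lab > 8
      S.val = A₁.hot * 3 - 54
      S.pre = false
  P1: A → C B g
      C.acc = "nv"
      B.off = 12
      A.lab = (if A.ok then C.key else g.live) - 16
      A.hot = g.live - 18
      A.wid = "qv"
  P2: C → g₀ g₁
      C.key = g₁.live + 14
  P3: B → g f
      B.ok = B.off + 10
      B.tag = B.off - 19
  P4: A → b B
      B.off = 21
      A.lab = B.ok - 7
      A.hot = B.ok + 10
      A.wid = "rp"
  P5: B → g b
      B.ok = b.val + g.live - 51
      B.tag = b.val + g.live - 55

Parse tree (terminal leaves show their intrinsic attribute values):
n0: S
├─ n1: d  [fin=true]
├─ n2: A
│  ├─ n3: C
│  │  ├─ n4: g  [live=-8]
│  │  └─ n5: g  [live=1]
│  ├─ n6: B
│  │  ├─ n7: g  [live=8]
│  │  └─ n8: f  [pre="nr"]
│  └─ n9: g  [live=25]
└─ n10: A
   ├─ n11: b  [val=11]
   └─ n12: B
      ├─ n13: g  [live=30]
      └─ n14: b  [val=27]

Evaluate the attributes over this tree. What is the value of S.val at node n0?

-6

1. n1.fin = true  [terminal]
2. n2.ok = false  [d.fin == false]
3. n3.acc = "nv"  ["nv"]
4. n4.live = -8  [terminal]
5. n5.live = 1  [terminal]
6. n3.key = 15  [g₁.live + 14]
7. n6.off = 12  [12]
8. n7.live = 8  [terminal]
9. n8.pre = "nr"  [terminal]
10. n6.ok = 22  [B.off + 10]
11. n6.tag = -7  [B.off - 19]
12. n9.live = 25  [terminal]
13. n2.lab = 9  [(if A.ok then C.key else g.live) - 16]
14. n2.hot = 7  [g.live - 18]
15. n2.wid = "qv"  ["qv"]
16. n10.ok = true  [A₀.lab > 8]
17. n11.val = 11  [terminal]
18. n12.off = 21  [21]
19. n13.live = 30  [terminal]
20. n14.val = 27  [terminal]
21. n12.ok = 6  [b.val + g.live - 51]
22. n12.tag = 2  [b.val + g.live - 55]
23. n10.lab = -1  [B.ok - 7]
24. n10.hot = 16  [B.ok + 10]
25. n10.wid = "rp"  ["rp"]
26. n0.val = -6  [A₁.hot * 3 - 54]
27. n0.pre = false  [false]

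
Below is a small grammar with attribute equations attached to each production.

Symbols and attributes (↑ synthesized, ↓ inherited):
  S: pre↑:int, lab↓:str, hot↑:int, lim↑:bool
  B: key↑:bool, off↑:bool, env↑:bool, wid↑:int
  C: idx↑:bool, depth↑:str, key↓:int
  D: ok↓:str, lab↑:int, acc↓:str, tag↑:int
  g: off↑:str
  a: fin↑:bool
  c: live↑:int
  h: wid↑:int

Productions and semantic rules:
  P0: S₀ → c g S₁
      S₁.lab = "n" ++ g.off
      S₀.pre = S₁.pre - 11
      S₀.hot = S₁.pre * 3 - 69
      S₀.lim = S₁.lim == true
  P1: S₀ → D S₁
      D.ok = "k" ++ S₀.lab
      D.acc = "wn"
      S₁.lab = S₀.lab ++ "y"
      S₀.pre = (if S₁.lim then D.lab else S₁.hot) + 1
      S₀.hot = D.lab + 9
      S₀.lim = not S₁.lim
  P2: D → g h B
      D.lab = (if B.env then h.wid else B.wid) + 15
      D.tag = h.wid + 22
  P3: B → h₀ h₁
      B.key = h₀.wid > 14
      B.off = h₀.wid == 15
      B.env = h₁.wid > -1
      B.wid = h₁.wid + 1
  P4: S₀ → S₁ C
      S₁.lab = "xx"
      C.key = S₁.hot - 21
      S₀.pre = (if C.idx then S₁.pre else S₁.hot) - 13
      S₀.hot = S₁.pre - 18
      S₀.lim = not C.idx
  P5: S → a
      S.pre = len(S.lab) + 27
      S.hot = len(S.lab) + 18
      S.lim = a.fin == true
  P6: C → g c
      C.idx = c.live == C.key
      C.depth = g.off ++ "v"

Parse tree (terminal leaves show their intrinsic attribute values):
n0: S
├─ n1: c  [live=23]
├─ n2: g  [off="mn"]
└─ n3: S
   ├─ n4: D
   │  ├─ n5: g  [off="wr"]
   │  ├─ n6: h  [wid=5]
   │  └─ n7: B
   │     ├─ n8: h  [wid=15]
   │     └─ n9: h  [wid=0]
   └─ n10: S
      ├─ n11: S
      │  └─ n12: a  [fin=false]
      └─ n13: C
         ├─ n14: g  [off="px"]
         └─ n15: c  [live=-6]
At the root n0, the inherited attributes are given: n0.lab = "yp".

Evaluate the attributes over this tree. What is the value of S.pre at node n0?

10

1. n0.lab = "yp"  [given at root]
2. n1.live = 23  [terminal]
3. n2.off = "mn"  [terminal]
4. n3.lab = "nmn"  ["n" ++ g.off]
5. n4.ok = "knmn"  ["k" ++ S₀.lab]
6. n4.acc = "wn"  ["wn"]
7. n5.off = "wr"  [terminal]
8. n6.wid = 5  [terminal]
9. n8.wid = 15  [terminal]
10. n9.wid = 0  [terminal]
11. n7.key = true  [h₀.wid > 14]
12. n7.off = true  [h₀.wid == 15]
13. n7.env = true  [h₁.wid > -1]
14. n7.wid = 1  [h₁.wid + 1]
15. n4.lab = 20  [(if B.env then h.wid else B.wid) + 15]
16. n4.tag = 27  [h.wid + 22]
17. n10.lab = "nmny"  [S₀.lab ++ "y"]
18. n11.lab = "xx"  ["xx"]
19. n12.fin = false  [terminal]
20. n11.pre = 29  [len(S.lab) + 27]
21. n11.hot = 20  [len(S.lab) + 18]
22. n11.lim = false  [a.fin == true]
23. n13.key = -1  [S₁.hot - 21]
24. n14.off = "px"  [terminal]
25. n15.live = -6  [terminal]
26. n13.idx = false  [c.live == C.key]
27. n13.depth = "pxv"  [g.off ++ "v"]
28. n10.pre = 7  [(if C.idx then S₁.pre else S₁.hot) - 13]
29. n10.hot = 11  [S₁.pre - 18]
30. n10.lim = true  [not C.idx]
31. n3.pre = 21  [(if S₁.lim then D.lab else S₁.hot) + 1]
32. n3.hot = 29  [D.lab + 9]
33. n3.lim = false  [not S₁.lim]
34. n0.pre = 10  [S₁.pre - 11]
35. n0.hot = -6  [S₁.pre * 3 - 69]
36. n0.lim = false  [S₁.lim == true]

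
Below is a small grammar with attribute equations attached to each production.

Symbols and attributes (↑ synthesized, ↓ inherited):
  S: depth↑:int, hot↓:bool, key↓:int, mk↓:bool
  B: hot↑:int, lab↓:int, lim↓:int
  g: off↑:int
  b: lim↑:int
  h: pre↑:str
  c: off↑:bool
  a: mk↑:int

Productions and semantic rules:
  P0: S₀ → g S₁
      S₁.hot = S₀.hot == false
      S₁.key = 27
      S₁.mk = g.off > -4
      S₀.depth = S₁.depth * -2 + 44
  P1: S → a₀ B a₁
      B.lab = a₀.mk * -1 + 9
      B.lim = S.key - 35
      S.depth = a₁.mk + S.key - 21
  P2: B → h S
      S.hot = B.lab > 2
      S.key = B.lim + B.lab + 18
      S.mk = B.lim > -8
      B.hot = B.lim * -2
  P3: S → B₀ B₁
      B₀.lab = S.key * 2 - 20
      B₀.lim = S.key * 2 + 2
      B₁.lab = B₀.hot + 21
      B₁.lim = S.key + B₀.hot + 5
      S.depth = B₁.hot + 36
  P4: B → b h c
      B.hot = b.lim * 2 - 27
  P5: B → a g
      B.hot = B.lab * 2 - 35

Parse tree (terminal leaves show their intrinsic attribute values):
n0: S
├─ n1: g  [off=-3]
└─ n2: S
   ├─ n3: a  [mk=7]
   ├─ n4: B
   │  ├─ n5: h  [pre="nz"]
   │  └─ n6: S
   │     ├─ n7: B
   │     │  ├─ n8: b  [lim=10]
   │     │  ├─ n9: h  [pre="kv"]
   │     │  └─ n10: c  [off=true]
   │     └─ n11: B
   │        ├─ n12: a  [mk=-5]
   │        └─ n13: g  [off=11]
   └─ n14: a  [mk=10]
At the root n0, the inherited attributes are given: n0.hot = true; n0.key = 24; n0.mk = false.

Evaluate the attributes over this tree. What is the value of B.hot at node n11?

1. n0.hot = true  [given at root]
2. n0.key = 24  [given at root]
3. n0.mk = false  [given at root]
4. n1.off = -3  [terminal]
5. n2.hot = false  [S₀.hot == false]
6. n2.key = 27  [27]
7. n2.mk = true  [g.off > -4]
8. n3.mk = 7  [terminal]
9. n4.lab = 2  [a₀.mk * -1 + 9]
10. n4.lim = -8  [S.key - 35]
11. n5.pre = "nz"  [terminal]
12. n6.hot = false  [B.lab > 2]
13. n6.key = 12  [B.lim + B.lab + 18]
14. n6.mk = false  [B.lim > -8]
15. n7.lab = 4  [S.key * 2 - 20]
16. n7.lim = 26  [S.key * 2 + 2]
17. n8.lim = 10  [terminal]
18. n9.pre = "kv"  [terminal]
19. n10.off = true  [terminal]
20. n7.hot = -7  [b.lim * 2 - 27]
21. n11.lab = 14  [B₀.hot + 21]
22. n11.lim = 10  [S.key + B₀.hot + 5]
23. n12.mk = -5  [terminal]
24. n13.off = 11  [terminal]
25. n11.hot = -7  [B.lab * 2 - 35]
26. n6.depth = 29  [B₁.hot + 36]
27. n4.hot = 16  [B.lim * -2]
28. n14.mk = 10  [terminal]
29. n2.depth = 16  [a₁.mk + S.key - 21]
30. n0.depth = 12  [S₁.depth * -2 + 44]

-7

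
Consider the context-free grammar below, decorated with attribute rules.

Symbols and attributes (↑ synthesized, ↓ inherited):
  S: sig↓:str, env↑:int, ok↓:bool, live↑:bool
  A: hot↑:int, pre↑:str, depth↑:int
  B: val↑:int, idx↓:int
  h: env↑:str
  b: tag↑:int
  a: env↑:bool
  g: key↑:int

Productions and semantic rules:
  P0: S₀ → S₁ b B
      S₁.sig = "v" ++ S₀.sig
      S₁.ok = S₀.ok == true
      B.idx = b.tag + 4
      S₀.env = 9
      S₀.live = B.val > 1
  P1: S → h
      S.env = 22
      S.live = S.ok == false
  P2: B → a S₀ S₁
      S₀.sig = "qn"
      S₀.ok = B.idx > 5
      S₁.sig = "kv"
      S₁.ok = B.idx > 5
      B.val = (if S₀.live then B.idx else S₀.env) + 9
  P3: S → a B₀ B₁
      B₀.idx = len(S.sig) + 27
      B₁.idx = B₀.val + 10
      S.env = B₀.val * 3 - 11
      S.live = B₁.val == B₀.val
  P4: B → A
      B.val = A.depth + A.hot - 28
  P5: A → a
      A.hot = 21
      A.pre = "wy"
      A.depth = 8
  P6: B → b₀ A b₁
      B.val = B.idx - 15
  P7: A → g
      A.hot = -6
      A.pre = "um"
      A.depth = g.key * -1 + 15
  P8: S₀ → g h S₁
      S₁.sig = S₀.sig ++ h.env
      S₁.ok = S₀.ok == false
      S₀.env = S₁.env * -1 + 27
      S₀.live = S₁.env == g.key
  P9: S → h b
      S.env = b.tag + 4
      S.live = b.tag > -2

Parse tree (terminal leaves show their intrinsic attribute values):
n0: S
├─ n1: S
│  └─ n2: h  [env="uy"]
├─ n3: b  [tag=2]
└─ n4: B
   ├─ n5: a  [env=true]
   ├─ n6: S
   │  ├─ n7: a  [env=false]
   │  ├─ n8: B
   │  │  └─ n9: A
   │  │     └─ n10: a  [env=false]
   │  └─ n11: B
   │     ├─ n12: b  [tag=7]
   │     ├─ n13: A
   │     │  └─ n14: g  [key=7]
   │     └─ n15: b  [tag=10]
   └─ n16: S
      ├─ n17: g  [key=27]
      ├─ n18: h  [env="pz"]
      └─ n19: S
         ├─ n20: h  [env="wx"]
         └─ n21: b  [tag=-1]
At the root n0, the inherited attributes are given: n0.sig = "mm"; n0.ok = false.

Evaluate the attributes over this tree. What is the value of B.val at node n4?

1. n0.sig = "mm"  [given at root]
2. n0.ok = false  [given at root]
3. n1.sig = "vmm"  ["v" ++ S₀.sig]
4. n1.ok = false  [S₀.ok == true]
5. n2.env = "uy"  [terminal]
6. n1.env = 22  [22]
7. n1.live = true  [S.ok == false]
8. n3.tag = 2  [terminal]
9. n4.idx = 6  [b.tag + 4]
10. n5.env = true  [terminal]
11. n6.sig = "qn"  ["qn"]
12. n6.ok = true  [B.idx > 5]
13. n7.env = false  [terminal]
14. n8.idx = 29  [len(S.sig) + 27]
15. n10.env = false  [terminal]
16. n9.hot = 21  [21]
17. n9.pre = "wy"  ["wy"]
18. n9.depth = 8  [8]
19. n8.val = 1  [A.depth + A.hot - 28]
20. n11.idx = 11  [B₀.val + 10]
21. n12.tag = 7  [terminal]
22. n14.key = 7  [terminal]
23. n13.hot = -6  [-6]
24. n13.pre = "um"  ["um"]
25. n13.depth = 8  [g.key * -1 + 15]
26. n15.tag = 10  [terminal]
27. n11.val = -4  [B.idx - 15]
28. n6.env = -8  [B₀.val * 3 - 11]
29. n6.live = false  [B₁.val == B₀.val]
30. n16.sig = "kv"  ["kv"]
31. n16.ok = true  [B.idx > 5]
32. n17.key = 27  [terminal]
33. n18.env = "pz"  [terminal]
34. n19.sig = "kvpz"  [S₀.sig ++ h.env]
35. n19.ok = false  [S₀.ok == false]
36. n20.env = "wx"  [terminal]
37. n21.tag = -1  [terminal]
38. n19.env = 3  [b.tag + 4]
39. n19.live = true  [b.tag > -2]
40. n16.env = 24  [S₁.env * -1 + 27]
41. n16.live = false  [S₁.env == g.key]
42. n4.val = 1  [(if S₀.live then B.idx else S₀.env) + 9]
43. n0.env = 9  [9]
44. n0.live = false  [B.val > 1]

1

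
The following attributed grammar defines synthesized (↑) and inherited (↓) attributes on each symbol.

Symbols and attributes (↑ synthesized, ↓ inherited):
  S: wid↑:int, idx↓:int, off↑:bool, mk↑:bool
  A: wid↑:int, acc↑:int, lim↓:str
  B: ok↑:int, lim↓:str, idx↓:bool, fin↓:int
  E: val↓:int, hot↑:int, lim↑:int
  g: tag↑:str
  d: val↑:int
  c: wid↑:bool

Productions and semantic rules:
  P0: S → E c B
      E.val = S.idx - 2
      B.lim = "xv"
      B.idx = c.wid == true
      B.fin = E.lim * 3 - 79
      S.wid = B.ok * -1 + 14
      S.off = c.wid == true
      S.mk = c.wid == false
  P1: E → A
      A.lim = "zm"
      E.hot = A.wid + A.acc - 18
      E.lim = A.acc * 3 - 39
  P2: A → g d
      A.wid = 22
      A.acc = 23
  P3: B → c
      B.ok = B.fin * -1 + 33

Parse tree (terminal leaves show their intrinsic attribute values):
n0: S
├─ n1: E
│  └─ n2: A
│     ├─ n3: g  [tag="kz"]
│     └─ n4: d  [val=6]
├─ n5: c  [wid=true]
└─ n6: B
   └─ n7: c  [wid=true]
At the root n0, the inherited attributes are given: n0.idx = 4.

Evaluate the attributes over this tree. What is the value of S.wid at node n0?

1. n0.idx = 4  [given at root]
2. n1.val = 2  [S.idx - 2]
3. n2.lim = "zm"  ["zm"]
4. n3.tag = "kz"  [terminal]
5. n4.val = 6  [terminal]
6. n2.wid = 22  [22]
7. n2.acc = 23  [23]
8. n1.hot = 27  [A.wid + A.acc - 18]
9. n1.lim = 30  [A.acc * 3 - 39]
10. n5.wid = true  [terminal]
11. n6.lim = "xv"  ["xv"]
12. n6.idx = true  [c.wid == true]
13. n6.fin = 11  [E.lim * 3 - 79]
14. n7.wid = true  [terminal]
15. n6.ok = 22  [B.fin * -1 + 33]
16. n0.wid = -8  [B.ok * -1 + 14]
17. n0.off = true  [c.wid == true]
18. n0.mk = false  [c.wid == false]

-8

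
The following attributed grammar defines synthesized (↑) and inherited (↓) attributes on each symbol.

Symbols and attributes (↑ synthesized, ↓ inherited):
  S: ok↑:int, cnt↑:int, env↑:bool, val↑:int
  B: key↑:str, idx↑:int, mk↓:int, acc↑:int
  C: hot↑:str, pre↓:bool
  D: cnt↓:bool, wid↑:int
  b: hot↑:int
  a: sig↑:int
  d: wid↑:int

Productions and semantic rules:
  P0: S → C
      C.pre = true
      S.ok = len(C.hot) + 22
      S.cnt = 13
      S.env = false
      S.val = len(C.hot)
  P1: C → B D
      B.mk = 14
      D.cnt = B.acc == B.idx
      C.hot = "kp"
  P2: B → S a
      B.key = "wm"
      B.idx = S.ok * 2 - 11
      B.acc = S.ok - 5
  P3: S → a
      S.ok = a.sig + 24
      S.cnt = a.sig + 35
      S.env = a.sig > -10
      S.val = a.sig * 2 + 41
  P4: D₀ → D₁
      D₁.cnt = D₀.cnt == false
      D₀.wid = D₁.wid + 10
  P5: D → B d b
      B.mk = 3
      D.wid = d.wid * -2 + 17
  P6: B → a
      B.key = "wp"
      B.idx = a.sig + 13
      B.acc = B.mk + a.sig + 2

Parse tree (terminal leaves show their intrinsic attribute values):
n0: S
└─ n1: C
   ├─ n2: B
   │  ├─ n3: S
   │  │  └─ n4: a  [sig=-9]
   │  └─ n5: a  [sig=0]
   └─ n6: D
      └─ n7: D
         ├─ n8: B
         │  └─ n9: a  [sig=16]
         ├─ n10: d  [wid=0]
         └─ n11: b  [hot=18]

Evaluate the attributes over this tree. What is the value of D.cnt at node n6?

false

1. n1.pre = true  [true]
2. n2.mk = 14  [14]
3. n4.sig = -9  [terminal]
4. n3.ok = 15  [a.sig + 24]
5. n3.cnt = 26  [a.sig + 35]
6. n3.env = true  [a.sig > -10]
7. n3.val = 23  [a.sig * 2 + 41]
8. n5.sig = 0  [terminal]
9. n2.key = "wm"  ["wm"]
10. n2.idx = 19  [S.ok * 2 - 11]
11. n2.acc = 10  [S.ok - 5]
12. n6.cnt = false  [B.acc == B.idx]
13. n7.cnt = true  [D₀.cnt == false]
14. n8.mk = 3  [3]
15. n9.sig = 16  [terminal]
16. n8.key = "wp"  ["wp"]
17. n8.idx = 29  [a.sig + 13]
18. n8.acc = 21  [B.mk + a.sig + 2]
19. n10.wid = 0  [terminal]
20. n11.hot = 18  [terminal]
21. n7.wid = 17  [d.wid * -2 + 17]
22. n6.wid = 27  [D₁.wid + 10]
23. n1.hot = "kp"  ["kp"]
24. n0.ok = 24  [len(C.hot) + 22]
25. n0.cnt = 13  [13]
26. n0.env = false  [false]
27. n0.val = 2  [len(C.hot)]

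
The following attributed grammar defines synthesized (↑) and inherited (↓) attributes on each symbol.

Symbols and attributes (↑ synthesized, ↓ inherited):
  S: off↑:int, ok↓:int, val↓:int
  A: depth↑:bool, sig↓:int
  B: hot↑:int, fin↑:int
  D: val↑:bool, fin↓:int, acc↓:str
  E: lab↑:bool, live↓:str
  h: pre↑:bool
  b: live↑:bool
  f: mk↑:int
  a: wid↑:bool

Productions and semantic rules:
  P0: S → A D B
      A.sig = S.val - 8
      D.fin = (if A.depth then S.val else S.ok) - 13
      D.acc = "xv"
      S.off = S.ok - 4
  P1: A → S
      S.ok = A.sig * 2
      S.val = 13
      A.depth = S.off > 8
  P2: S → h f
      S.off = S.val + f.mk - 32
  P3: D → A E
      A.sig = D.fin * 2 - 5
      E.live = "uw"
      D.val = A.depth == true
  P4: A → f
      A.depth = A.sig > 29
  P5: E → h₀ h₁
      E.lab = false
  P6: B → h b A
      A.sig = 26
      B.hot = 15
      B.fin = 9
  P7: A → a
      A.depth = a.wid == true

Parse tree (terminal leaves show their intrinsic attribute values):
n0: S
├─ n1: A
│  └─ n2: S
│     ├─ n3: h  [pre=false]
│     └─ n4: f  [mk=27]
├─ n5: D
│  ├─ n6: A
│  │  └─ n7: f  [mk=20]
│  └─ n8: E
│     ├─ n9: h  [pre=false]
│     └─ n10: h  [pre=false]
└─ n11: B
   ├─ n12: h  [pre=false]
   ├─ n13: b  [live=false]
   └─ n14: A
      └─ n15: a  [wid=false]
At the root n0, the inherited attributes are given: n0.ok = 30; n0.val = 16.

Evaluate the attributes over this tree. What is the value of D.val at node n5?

false

1. n0.ok = 30  [given at root]
2. n0.val = 16  [given at root]
3. n1.sig = 8  [S.val - 8]
4. n2.ok = 16  [A.sig * 2]
5. n2.val = 13  [13]
6. n3.pre = false  [terminal]
7. n4.mk = 27  [terminal]
8. n2.off = 8  [S.val + f.mk - 32]
9. n1.depth = false  [S.off > 8]
10. n5.fin = 17  [(if A.depth then S.val else S.ok) - 13]
11. n5.acc = "xv"  ["xv"]
12. n6.sig = 29  [D.fin * 2 - 5]
13. n7.mk = 20  [terminal]
14. n6.depth = false  [A.sig > 29]
15. n8.live = "uw"  ["uw"]
16. n9.pre = false  [terminal]
17. n10.pre = false  [terminal]
18. n8.lab = false  [false]
19. n5.val = false  [A.depth == true]
20. n12.pre = false  [terminal]
21. n13.live = false  [terminal]
22. n14.sig = 26  [26]
23. n15.wid = false  [terminal]
24. n14.depth = false  [a.wid == true]
25. n11.hot = 15  [15]
26. n11.fin = 9  [9]
27. n0.off = 26  [S.ok - 4]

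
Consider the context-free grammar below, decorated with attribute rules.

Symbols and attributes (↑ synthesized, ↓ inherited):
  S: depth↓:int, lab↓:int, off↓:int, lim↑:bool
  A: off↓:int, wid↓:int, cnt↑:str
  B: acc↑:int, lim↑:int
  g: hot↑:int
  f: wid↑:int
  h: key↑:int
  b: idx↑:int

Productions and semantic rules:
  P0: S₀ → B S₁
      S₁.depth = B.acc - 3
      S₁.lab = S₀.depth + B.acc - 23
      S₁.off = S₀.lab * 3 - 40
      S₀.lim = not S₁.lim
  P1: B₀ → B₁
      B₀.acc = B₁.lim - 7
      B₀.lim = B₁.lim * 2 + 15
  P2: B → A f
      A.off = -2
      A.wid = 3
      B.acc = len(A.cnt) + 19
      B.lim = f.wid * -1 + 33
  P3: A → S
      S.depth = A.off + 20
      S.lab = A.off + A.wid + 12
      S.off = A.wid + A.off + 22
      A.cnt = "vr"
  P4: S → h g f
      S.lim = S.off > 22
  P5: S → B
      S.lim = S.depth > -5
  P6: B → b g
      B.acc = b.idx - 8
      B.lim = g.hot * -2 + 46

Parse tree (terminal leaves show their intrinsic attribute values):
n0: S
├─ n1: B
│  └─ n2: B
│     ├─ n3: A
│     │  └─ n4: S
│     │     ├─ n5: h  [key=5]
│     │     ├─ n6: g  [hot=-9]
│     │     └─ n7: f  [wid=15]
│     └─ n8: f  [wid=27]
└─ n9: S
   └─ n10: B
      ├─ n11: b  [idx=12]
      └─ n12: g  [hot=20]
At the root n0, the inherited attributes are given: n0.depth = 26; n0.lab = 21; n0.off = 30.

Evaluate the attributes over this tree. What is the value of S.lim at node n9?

1. n0.depth = 26  [given at root]
2. n0.lab = 21  [given at root]
3. n0.off = 30  [given at root]
4. n3.off = -2  [-2]
5. n3.wid = 3  [3]
6. n4.depth = 18  [A.off + 20]
7. n4.lab = 13  [A.off + A.wid + 12]
8. n4.off = 23  [A.wid + A.off + 22]
9. n5.key = 5  [terminal]
10. n6.hot = -9  [terminal]
11. n7.wid = 15  [terminal]
12. n4.lim = true  [S.off > 22]
13. n3.cnt = "vr"  ["vr"]
14. n8.wid = 27  [terminal]
15. n2.acc = 21  [len(A.cnt) + 19]
16. n2.lim = 6  [f.wid * -1 + 33]
17. n1.acc = -1  [B₁.lim - 7]
18. n1.lim = 27  [B₁.lim * 2 + 15]
19. n9.depth = -4  [B.acc - 3]
20. n9.lab = 2  [S₀.depth + B.acc - 23]
21. n9.off = 23  [S₀.lab * 3 - 40]
22. n11.idx = 12  [terminal]
23. n12.hot = 20  [terminal]
24. n10.acc = 4  [b.idx - 8]
25. n10.lim = 6  [g.hot * -2 + 46]
26. n9.lim = true  [S.depth > -5]
27. n0.lim = false  [not S₁.lim]

true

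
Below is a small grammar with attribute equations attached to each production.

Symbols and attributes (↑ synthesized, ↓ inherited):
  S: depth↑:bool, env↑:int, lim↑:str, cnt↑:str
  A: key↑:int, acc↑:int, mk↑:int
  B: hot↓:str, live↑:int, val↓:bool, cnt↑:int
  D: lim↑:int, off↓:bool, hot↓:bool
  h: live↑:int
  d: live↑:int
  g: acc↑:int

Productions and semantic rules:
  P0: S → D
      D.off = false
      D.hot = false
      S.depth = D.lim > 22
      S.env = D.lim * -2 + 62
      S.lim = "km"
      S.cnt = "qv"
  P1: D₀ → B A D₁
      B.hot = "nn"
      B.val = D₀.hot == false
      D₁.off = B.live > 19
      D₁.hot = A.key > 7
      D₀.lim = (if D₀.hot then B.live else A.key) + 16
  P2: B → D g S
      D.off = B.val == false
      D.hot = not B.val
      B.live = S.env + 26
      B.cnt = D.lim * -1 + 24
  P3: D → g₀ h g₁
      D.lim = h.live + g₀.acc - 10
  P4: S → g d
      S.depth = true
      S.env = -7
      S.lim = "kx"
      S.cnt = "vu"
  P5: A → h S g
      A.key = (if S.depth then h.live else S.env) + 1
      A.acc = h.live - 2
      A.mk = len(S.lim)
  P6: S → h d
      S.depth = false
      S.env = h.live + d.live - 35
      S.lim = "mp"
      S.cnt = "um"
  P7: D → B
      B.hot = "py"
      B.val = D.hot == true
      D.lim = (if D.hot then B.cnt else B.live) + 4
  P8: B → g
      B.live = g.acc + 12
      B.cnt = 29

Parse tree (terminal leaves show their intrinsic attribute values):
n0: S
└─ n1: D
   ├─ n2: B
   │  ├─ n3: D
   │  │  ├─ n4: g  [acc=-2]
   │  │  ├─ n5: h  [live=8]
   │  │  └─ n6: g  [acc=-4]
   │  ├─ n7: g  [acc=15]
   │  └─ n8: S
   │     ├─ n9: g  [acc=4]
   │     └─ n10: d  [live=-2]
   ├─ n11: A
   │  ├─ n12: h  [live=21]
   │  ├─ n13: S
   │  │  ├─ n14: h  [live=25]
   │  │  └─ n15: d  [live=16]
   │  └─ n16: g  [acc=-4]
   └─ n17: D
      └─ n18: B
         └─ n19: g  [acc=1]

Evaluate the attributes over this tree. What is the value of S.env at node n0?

1. n1.off = false  [false]
2. n1.hot = false  [false]
3. n2.hot = "nn"  ["nn"]
4. n2.val = true  [D₀.hot == false]
5. n3.off = false  [B.val == false]
6. n3.hot = false  [not B.val]
7. n4.acc = -2  [terminal]
8. n5.live = 8  [terminal]
9. n6.acc = -4  [terminal]
10. n3.lim = -4  [h.live + g₀.acc - 10]
11. n7.acc = 15  [terminal]
12. n9.acc = 4  [terminal]
13. n10.live = -2  [terminal]
14. n8.depth = true  [true]
15. n8.env = -7  [-7]
16. n8.lim = "kx"  ["kx"]
17. n8.cnt = "vu"  ["vu"]
18. n2.live = 19  [S.env + 26]
19. n2.cnt = 28  [D.lim * -1 + 24]
20. n12.live = 21  [terminal]
21. n14.live = 25  [terminal]
22. n15.live = 16  [terminal]
23. n13.depth = false  [false]
24. n13.env = 6  [h.live + d.live - 35]
25. n13.lim = "mp"  ["mp"]
26. n13.cnt = "um"  ["um"]
27. n16.acc = -4  [terminal]
28. n11.key = 7  [(if S.depth then h.live else S.env) + 1]
29. n11.acc = 19  [h.live - 2]
30. n11.mk = 2  [len(S.lim)]
31. n17.off = false  [B.live > 19]
32. n17.hot = false  [A.key > 7]
33. n18.hot = "py"  ["py"]
34. n18.val = false  [D.hot == true]
35. n19.acc = 1  [terminal]
36. n18.live = 13  [g.acc + 12]
37. n18.cnt = 29  [29]
38. n17.lim = 17  [(if D.hot then B.cnt else B.live) + 4]
39. n1.lim = 23  [(if D₀.hot then B.live else A.key) + 16]
40. n0.depth = true  [D.lim > 22]
41. n0.env = 16  [D.lim * -2 + 62]
42. n0.lim = "km"  ["km"]
43. n0.cnt = "qv"  ["qv"]

16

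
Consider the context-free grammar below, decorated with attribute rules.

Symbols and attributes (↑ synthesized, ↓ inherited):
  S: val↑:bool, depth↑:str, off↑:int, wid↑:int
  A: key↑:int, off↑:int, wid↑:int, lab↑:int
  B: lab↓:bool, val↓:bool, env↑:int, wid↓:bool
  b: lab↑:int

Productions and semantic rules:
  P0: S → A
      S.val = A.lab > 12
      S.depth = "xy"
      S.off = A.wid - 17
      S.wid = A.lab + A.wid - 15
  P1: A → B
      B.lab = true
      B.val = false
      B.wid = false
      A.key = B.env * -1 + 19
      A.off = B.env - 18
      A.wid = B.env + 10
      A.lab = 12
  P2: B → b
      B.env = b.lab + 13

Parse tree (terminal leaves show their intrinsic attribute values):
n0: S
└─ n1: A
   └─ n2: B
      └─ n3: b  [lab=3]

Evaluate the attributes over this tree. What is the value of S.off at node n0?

1. n2.lab = true  [true]
2. n2.val = false  [false]
3. n2.wid = false  [false]
4. n3.lab = 3  [terminal]
5. n2.env = 16  [b.lab + 13]
6. n1.key = 3  [B.env * -1 + 19]
7. n1.off = -2  [B.env - 18]
8. n1.wid = 26  [B.env + 10]
9. n1.lab = 12  [12]
10. n0.val = false  [A.lab > 12]
11. n0.depth = "xy"  ["xy"]
12. n0.off = 9  [A.wid - 17]
13. n0.wid = 23  [A.lab + A.wid - 15]

9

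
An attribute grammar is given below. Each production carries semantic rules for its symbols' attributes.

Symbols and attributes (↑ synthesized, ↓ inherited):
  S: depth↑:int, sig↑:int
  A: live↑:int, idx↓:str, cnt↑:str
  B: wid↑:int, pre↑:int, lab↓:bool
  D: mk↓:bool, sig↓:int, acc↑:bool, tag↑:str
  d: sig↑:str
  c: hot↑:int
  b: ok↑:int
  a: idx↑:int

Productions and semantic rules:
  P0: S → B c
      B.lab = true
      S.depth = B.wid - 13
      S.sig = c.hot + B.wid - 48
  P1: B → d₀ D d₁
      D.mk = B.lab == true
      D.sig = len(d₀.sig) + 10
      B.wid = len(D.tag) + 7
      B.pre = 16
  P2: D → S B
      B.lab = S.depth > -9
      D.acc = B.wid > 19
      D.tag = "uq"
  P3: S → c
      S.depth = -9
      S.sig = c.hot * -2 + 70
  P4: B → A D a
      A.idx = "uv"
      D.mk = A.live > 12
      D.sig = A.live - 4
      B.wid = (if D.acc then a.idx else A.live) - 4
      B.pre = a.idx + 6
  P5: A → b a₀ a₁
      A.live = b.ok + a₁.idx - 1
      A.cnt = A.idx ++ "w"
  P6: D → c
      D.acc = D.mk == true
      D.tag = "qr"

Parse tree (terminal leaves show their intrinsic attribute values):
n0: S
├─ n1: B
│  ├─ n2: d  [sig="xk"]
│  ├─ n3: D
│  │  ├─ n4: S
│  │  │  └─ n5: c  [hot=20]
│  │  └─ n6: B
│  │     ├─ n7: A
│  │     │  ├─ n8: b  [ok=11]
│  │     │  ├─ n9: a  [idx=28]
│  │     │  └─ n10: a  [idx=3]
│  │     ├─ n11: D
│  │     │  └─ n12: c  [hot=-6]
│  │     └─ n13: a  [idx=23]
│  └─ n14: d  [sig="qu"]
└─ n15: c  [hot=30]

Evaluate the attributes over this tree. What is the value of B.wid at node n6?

1. n1.lab = true  [true]
2. n2.sig = "xk"  [terminal]
3. n3.mk = true  [B.lab == true]
4. n3.sig = 12  [len(d₀.sig) + 10]
5. n5.hot = 20  [terminal]
6. n4.depth = -9  [-9]
7. n4.sig = 30  [c.hot * -2 + 70]
8. n6.lab = false  [S.depth > -9]
9. n7.idx = "uv"  ["uv"]
10. n8.ok = 11  [terminal]
11. n9.idx = 28  [terminal]
12. n10.idx = 3  [terminal]
13. n7.live = 13  [b.ok + a₁.idx - 1]
14. n7.cnt = "uvw"  [A.idx ++ "w"]
15. n11.mk = true  [A.live > 12]
16. n11.sig = 9  [A.live - 4]
17. n12.hot = -6  [terminal]
18. n11.acc = true  [D.mk == true]
19. n11.tag = "qr"  ["qr"]
20. n13.idx = 23  [terminal]
21. n6.wid = 19  [(if D.acc then a.idx else A.live) - 4]
22. n6.pre = 29  [a.idx + 6]
23. n3.acc = false  [B.wid > 19]
24. n3.tag = "uq"  ["uq"]
25. n14.sig = "qu"  [terminal]
26. n1.wid = 9  [len(D.tag) + 7]
27. n1.pre = 16  [16]
28. n15.hot = 30  [terminal]
29. n0.depth = -4  [B.wid - 13]
30. n0.sig = -9  [c.hot + B.wid - 48]

19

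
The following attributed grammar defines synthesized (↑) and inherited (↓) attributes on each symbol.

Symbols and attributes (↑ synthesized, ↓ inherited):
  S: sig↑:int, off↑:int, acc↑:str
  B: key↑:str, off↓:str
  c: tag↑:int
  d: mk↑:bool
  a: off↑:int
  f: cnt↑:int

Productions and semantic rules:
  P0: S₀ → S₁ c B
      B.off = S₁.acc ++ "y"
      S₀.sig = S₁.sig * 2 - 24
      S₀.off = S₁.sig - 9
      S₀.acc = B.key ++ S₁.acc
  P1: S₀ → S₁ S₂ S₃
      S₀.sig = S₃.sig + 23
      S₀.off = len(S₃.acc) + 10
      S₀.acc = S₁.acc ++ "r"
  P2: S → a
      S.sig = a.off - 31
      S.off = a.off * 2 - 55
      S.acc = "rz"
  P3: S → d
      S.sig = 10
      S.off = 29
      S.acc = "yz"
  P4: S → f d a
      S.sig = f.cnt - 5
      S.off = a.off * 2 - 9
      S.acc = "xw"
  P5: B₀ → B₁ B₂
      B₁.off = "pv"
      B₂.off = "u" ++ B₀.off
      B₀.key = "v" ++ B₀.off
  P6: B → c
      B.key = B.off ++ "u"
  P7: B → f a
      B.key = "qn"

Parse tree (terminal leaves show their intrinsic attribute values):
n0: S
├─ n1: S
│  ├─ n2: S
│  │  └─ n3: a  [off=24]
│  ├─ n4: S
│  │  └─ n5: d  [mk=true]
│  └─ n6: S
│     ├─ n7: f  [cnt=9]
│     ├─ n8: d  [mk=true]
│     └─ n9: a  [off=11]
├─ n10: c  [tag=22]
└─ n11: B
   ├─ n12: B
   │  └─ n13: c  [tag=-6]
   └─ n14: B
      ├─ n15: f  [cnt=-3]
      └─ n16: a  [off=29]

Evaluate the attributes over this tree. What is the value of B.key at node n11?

"vrzry"

1. n3.off = 24  [terminal]
2. n2.sig = -7  [a.off - 31]
3. n2.off = -7  [a.off * 2 - 55]
4. n2.acc = "rz"  ["rz"]
5. n5.mk = true  [terminal]
6. n4.sig = 10  [10]
7. n4.off = 29  [29]
8. n4.acc = "yz"  ["yz"]
9. n7.cnt = 9  [terminal]
10. n8.mk = true  [terminal]
11. n9.off = 11  [terminal]
12. n6.sig = 4  [f.cnt - 5]
13. n6.off = 13  [a.off * 2 - 9]
14. n6.acc = "xw"  ["xw"]
15. n1.sig = 27  [S₃.sig + 23]
16. n1.off = 12  [len(S₃.acc) + 10]
17. n1.acc = "rzr"  [S₁.acc ++ "r"]
18. n10.tag = 22  [terminal]
19. n11.off = "rzry"  [S₁.acc ++ "y"]
20. n12.off = "pv"  ["pv"]
21. n13.tag = -6  [terminal]
22. n12.key = "pvu"  [B.off ++ "u"]
23. n14.off = "urzry"  ["u" ++ B₀.off]
24. n15.cnt = -3  [terminal]
25. n16.off = 29  [terminal]
26. n14.key = "qn"  ["qn"]
27. n11.key = "vrzry"  ["v" ++ B₀.off]
28. n0.sig = 30  [S₁.sig * 2 - 24]
29. n0.off = 18  [S₁.sig - 9]
30. n0.acc = "vrzryrzr"  [B.key ++ S₁.acc]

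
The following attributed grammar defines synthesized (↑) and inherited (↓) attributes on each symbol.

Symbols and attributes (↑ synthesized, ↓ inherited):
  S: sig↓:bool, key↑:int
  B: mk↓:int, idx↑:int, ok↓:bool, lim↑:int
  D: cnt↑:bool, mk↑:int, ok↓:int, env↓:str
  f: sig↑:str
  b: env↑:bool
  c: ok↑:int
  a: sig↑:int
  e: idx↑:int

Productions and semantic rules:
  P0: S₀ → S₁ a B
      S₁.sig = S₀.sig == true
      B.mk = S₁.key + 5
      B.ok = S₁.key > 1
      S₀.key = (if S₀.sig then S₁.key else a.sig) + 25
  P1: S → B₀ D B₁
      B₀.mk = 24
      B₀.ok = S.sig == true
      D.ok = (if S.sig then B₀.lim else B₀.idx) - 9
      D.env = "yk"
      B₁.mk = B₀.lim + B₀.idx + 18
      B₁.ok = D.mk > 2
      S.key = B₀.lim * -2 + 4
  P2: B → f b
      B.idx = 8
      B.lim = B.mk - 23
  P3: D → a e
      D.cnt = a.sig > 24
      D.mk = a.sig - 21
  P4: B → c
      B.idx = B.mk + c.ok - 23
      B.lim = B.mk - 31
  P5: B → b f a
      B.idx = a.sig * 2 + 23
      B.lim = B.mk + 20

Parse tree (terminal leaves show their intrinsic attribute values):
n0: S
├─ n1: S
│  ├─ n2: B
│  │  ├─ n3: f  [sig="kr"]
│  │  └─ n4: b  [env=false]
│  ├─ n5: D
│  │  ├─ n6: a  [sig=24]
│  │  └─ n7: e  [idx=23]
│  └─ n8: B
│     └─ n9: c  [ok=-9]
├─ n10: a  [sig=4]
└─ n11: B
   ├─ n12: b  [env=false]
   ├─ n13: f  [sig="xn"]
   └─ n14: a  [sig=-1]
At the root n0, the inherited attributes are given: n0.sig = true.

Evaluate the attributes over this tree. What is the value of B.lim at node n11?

1. n0.sig = true  [given at root]
2. n1.sig = true  [S₀.sig == true]
3. n2.mk = 24  [24]
4. n2.ok = true  [S.sig == true]
5. n3.sig = "kr"  [terminal]
6. n4.env = false  [terminal]
7. n2.idx = 8  [8]
8. n2.lim = 1  [B.mk - 23]
9. n5.ok = -8  [(if S.sig then B₀.lim else B₀.idx) - 9]
10. n5.env = "yk"  ["yk"]
11. n6.sig = 24  [terminal]
12. n7.idx = 23  [terminal]
13. n5.cnt = false  [a.sig > 24]
14. n5.mk = 3  [a.sig - 21]
15. n8.mk = 27  [B₀.lim + B₀.idx + 18]
16. n8.ok = true  [D.mk > 2]
17. n9.ok = -9  [terminal]
18. n8.idx = -5  [B.mk + c.ok - 23]
19. n8.lim = -4  [B.mk - 31]
20. n1.key = 2  [B₀.lim * -2 + 4]
21. n10.sig = 4  [terminal]
22. n11.mk = 7  [S₁.key + 5]
23. n11.ok = true  [S₁.key > 1]
24. n12.env = false  [terminal]
25. n13.sig = "xn"  [terminal]
26. n14.sig = -1  [terminal]
27. n11.idx = 21  [a.sig * 2 + 23]
28. n11.lim = 27  [B.mk + 20]
29. n0.key = 27  [(if S₀.sig then S₁.key else a.sig) + 25]

27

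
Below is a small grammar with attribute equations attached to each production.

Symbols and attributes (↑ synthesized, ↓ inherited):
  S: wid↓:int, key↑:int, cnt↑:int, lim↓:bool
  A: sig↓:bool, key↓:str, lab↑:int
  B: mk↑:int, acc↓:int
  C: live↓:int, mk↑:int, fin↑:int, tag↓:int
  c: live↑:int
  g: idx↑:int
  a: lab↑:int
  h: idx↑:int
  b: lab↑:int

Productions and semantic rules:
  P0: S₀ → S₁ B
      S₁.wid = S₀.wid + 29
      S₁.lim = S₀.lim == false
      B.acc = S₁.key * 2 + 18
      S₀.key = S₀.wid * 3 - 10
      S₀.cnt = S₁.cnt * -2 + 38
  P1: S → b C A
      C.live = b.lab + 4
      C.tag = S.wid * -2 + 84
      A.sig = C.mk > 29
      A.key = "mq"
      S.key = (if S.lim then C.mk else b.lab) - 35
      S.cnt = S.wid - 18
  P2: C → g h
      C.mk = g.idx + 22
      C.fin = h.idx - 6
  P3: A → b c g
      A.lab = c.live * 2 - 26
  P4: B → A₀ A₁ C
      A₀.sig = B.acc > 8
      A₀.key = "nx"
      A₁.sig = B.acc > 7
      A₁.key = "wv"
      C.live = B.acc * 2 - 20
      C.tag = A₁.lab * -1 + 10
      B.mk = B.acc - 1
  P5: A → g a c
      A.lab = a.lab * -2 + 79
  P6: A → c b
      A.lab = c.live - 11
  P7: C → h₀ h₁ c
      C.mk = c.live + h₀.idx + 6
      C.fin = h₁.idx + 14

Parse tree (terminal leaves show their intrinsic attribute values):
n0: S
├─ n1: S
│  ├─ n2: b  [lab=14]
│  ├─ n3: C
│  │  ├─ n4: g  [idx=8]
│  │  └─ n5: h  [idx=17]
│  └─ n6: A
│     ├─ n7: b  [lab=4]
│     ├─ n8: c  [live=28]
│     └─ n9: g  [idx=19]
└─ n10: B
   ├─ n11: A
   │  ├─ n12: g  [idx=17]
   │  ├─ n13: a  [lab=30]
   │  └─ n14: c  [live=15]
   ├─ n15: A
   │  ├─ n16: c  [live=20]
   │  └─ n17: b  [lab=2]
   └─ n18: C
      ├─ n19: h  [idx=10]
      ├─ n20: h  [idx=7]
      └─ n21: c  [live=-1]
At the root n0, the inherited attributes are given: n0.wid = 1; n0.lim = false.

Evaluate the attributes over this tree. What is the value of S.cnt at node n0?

14

1. n0.wid = 1  [given at root]
2. n0.lim = false  [given at root]
3. n1.wid = 30  [S₀.wid + 29]
4. n1.lim = true  [S₀.lim == false]
5. n2.lab = 14  [terminal]
6. n3.live = 18  [b.lab + 4]
7. n3.tag = 24  [S.wid * -2 + 84]
8. n4.idx = 8  [terminal]
9. n5.idx = 17  [terminal]
10. n3.mk = 30  [g.idx + 22]
11. n3.fin = 11  [h.idx - 6]
12. n6.sig = true  [C.mk > 29]
13. n6.key = "mq"  ["mq"]
14. n7.lab = 4  [terminal]
15. n8.live = 28  [terminal]
16. n9.idx = 19  [terminal]
17. n6.lab = 30  [c.live * 2 - 26]
18. n1.key = -5  [(if S.lim then C.mk else b.lab) - 35]
19. n1.cnt = 12  [S.wid - 18]
20. n10.acc = 8  [S₁.key * 2 + 18]
21. n11.sig = false  [B.acc > 8]
22. n11.key = "nx"  ["nx"]
23. n12.idx = 17  [terminal]
24. n13.lab = 30  [terminal]
25. n14.live = 15  [terminal]
26. n11.lab = 19  [a.lab * -2 + 79]
27. n15.sig = true  [B.acc > 7]
28. n15.key = "wv"  ["wv"]
29. n16.live = 20  [terminal]
30. n17.lab = 2  [terminal]
31. n15.lab = 9  [c.live - 11]
32. n18.live = -4  [B.acc * 2 - 20]
33. n18.tag = 1  [A₁.lab * -1 + 10]
34. n19.idx = 10  [terminal]
35. n20.idx = 7  [terminal]
36. n21.live = -1  [terminal]
37. n18.mk = 15  [c.live + h₀.idx + 6]
38. n18.fin = 21  [h₁.idx + 14]
39. n10.mk = 7  [B.acc - 1]
40. n0.key = -7  [S₀.wid * 3 - 10]
41. n0.cnt = 14  [S₁.cnt * -2 + 38]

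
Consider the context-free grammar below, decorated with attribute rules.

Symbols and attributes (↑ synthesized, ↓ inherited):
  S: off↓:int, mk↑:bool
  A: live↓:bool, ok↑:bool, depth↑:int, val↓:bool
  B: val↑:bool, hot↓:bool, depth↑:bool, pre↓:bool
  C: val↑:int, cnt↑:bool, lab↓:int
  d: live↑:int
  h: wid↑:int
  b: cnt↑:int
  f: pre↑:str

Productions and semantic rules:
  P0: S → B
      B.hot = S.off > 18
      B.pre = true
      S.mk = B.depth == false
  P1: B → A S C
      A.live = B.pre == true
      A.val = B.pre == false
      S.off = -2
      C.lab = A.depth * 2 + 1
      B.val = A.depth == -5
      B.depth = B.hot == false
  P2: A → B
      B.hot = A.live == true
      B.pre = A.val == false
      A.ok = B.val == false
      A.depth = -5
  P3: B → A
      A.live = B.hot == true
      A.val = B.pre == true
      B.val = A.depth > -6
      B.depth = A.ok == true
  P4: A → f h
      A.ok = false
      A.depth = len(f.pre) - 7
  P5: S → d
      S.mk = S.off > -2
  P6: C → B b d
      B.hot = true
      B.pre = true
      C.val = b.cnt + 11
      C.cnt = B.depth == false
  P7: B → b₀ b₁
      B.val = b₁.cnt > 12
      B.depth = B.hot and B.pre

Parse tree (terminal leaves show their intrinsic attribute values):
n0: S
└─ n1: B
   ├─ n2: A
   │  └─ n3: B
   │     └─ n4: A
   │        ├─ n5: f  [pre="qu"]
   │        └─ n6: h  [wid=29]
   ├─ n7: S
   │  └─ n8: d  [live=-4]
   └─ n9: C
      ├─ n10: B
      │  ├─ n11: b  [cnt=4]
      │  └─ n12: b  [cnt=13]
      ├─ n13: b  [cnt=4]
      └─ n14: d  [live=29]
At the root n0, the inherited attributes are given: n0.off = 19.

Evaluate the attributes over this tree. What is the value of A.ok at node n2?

1. n0.off = 19  [given at root]
2. n1.hot = true  [S.off > 18]
3. n1.pre = true  [true]
4. n2.live = true  [B.pre == true]
5. n2.val = false  [B.pre == false]
6. n3.hot = true  [A.live == true]
7. n3.pre = true  [A.val == false]
8. n4.live = true  [B.hot == true]
9. n4.val = true  [B.pre == true]
10. n5.pre = "qu"  [terminal]
11. n6.wid = 29  [terminal]
12. n4.ok = false  [false]
13. n4.depth = -5  [len(f.pre) - 7]
14. n3.val = true  [A.depth > -6]
15. n3.depth = false  [A.ok == true]
16. n2.ok = false  [B.val == false]
17. n2.depth = -5  [-5]
18. n7.off = -2  [-2]
19. n8.live = -4  [terminal]
20. n7.mk = false  [S.off > -2]
21. n9.lab = -9  [A.depth * 2 + 1]
22. n10.hot = true  [true]
23. n10.pre = true  [true]
24. n11.cnt = 4  [terminal]
25. n12.cnt = 13  [terminal]
26. n10.val = true  [b₁.cnt > 12]
27. n10.depth = true  [B.hot and B.pre]
28. n13.cnt = 4  [terminal]
29. n14.live = 29  [terminal]
30. n9.val = 15  [b.cnt + 11]
31. n9.cnt = false  [B.depth == false]
32. n1.val = true  [A.depth == -5]
33. n1.depth = false  [B.hot == false]
34. n0.mk = true  [B.depth == false]

false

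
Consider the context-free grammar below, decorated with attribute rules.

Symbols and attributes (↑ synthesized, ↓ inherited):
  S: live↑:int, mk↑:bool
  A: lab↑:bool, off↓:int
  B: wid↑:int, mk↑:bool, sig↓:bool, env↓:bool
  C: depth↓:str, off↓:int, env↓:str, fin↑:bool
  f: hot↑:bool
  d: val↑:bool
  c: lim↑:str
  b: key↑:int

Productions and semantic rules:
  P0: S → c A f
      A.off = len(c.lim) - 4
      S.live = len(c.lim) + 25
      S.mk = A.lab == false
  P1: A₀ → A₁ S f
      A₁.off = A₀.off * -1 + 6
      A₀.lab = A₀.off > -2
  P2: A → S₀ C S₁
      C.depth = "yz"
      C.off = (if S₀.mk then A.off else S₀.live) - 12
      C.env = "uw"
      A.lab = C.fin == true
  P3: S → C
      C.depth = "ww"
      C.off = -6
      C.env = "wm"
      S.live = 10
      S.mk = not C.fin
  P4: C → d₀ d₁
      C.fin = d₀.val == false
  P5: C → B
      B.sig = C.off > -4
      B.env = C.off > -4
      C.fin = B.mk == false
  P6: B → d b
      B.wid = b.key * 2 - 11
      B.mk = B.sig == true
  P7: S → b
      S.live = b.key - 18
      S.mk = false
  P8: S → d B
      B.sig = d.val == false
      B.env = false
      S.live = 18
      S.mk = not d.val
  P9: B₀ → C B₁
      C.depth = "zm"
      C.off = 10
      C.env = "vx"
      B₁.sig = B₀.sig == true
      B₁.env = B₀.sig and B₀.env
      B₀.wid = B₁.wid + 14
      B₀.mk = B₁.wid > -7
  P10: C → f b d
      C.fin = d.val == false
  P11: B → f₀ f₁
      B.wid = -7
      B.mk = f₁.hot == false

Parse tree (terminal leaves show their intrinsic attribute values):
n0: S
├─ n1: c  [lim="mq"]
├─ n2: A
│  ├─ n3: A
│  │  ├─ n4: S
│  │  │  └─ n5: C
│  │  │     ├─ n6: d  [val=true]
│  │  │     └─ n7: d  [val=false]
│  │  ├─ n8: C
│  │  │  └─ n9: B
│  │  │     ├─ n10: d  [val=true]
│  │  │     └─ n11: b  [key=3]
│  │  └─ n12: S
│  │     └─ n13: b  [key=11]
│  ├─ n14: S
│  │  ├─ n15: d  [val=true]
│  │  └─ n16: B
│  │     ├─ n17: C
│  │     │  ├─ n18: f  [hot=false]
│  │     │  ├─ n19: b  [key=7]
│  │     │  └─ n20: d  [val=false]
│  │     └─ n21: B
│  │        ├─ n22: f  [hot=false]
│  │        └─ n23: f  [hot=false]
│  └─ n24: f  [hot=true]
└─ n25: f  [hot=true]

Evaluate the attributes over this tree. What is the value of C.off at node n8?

-4

1. n1.lim = "mq"  [terminal]
2. n2.off = -2  [len(c.lim) - 4]
3. n3.off = 8  [A₀.off * -1 + 6]
4. n5.depth = "ww"  ["ww"]
5. n5.off = -6  [-6]
6. n5.env = "wm"  ["wm"]
7. n6.val = true  [terminal]
8. n7.val = false  [terminal]
9. n5.fin = false  [d₀.val == false]
10. n4.live = 10  [10]
11. n4.mk = true  [not C.fin]
12. n8.depth = "yz"  ["yz"]
13. n8.off = -4  [(if S₀.mk then A.off else S₀.live) - 12]
14. n8.env = "uw"  ["uw"]
15. n9.sig = false  [C.off > -4]
16. n9.env = false  [C.off > -4]
17. n10.val = true  [terminal]
18. n11.key = 3  [terminal]
19. n9.wid = -5  [b.key * 2 - 11]
20. n9.mk = false  [B.sig == true]
21. n8.fin = true  [B.mk == false]
22. n13.key = 11  [terminal]
23. n12.live = -7  [b.key - 18]
24. n12.mk = false  [false]
25. n3.lab = true  [C.fin == true]
26. n15.val = true  [terminal]
27. n16.sig = false  [d.val == false]
28. n16.env = false  [false]
29. n17.depth = "zm"  ["zm"]
30. n17.off = 10  [10]
31. n17.env = "vx"  ["vx"]
32. n18.hot = false  [terminal]
33. n19.key = 7  [terminal]
34. n20.val = false  [terminal]
35. n17.fin = true  [d.val == false]
36. n21.sig = false  [B₀.sig == true]
37. n21.env = false  [B₀.sig and B₀.env]
38. n22.hot = false  [terminal]
39. n23.hot = false  [terminal]
40. n21.wid = -7  [-7]
41. n21.mk = true  [f₁.hot == false]
42. n16.wid = 7  [B₁.wid + 14]
43. n16.mk = false  [B₁.wid > -7]
44. n14.live = 18  [18]
45. n14.mk = false  [not d.val]
46. n24.hot = true  [terminal]
47. n2.lab = false  [A₀.off > -2]
48. n25.hot = true  [terminal]
49. n0.live = 27  [len(c.lim) + 25]
50. n0.mk = true  [A.lab == false]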